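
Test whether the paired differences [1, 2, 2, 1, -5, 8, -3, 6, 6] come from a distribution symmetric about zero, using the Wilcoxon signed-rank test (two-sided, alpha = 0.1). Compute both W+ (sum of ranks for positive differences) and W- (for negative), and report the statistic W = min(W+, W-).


Step 1: Drop any zero differences (none here) and take |d_i|.
|d| = [1, 2, 2, 1, 5, 8, 3, 6, 6]
Step 2: Midrank |d_i| (ties get averaged ranks).
ranks: |1|->1.5, |2|->3.5, |2|->3.5, |1|->1.5, |5|->6, |8|->9, |3|->5, |6|->7.5, |6|->7.5
Step 3: Attach original signs; sum ranks with positive sign and with negative sign.
W+ = 1.5 + 3.5 + 3.5 + 1.5 + 9 + 7.5 + 7.5 = 34
W- = 6 + 5 = 11
(Check: W+ + W- = 45 should equal n(n+1)/2 = 45.)
Step 4: Test statistic W = min(W+, W-) = 11.
Step 5: Ties in |d|, so use the tie-corrected normal approximation.
        E[W] = n(n+1)/4 = 9*10/4 = 22.5.
        Tie groups: |d|=1 (t=2), |d|=2 (t=2), |d|=6 (t=2); sum(t^3 - t) = 18.
        Var[W] = n(n+1)(2n+1)/24 - sum(t^3-t)/48 = 1710/24 - 18/48 = 70.875.
        z = (W - E[W]) / sqrt(Var[W]) = (11 - 22.5) / 8.4187 = -1.3660.
        Two-sided p = 2*Phi(z) = 0.171938.
Step 6: alpha = 0.1. fail to reject H0.

W+ = 34, W- = 11, W = min = 11, p = 0.171938, fail to reject H0.


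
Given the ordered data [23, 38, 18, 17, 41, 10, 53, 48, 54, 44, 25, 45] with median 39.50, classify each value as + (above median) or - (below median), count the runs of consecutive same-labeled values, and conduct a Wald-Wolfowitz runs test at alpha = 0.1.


Step 1: Compute median = 39.50; label A = above, B = below.
Labels in order: BBBBABAAAABA  (n_A = 6, n_B = 6)
Step 2: Count runs R = 6.
Step 3: Under H0 (random ordering), E[R] = 2*n_A*n_B/(n_A+n_B) + 1 = 2*6*6/12 + 1 = 7.0000.
        Var[R] = 2*n_A*n_B*(2*n_A*n_B - n_A - n_B) / ((n_A+n_B)^2 * (n_A+n_B-1)) = 4320/1584 = 2.7273.
        SD[R] = 1.6514.
Step 4: Continuity-corrected z = (R + 0.5 - E[R]) / SD[R] = (6 + 0.5 - 7.0000) / 1.6514 = -0.3028.
Step 5: Two-sided p-value via normal approximation = 2*(1 - Phi(|z|)) = 0.762069.
Step 6: alpha = 0.1. fail to reject H0.

R = 6, z = -0.3028, p = 0.762069, fail to reject H0.


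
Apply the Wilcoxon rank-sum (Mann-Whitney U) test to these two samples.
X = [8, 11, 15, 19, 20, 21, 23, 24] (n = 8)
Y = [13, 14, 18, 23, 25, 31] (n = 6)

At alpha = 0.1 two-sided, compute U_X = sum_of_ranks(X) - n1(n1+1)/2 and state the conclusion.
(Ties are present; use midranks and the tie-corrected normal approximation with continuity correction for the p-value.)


Step 1: Combine and sort all 14 observations; assign midranks.
sorted (value, group): (8,X), (11,X), (13,Y), (14,Y), (15,X), (18,Y), (19,X), (20,X), (21,X), (23,X), (23,Y), (24,X), (25,Y), (31,Y)
ranks: 8->1, 11->2, 13->3, 14->4, 15->5, 18->6, 19->7, 20->8, 21->9, 23->10.5, 23->10.5, 24->12, 25->13, 31->14
Step 2: Rank sum for X: R1 = 1 + 2 + 5 + 7 + 8 + 9 + 10.5 + 12 = 54.5.
Step 3: U_X = R1 - n1(n1+1)/2 = 54.5 - 8*9/2 = 54.5 - 36 = 18.5.
       U_Y = n1*n2 - U_X = 48 - 18.5 = 29.5.
Step 4: Ties are present, so use the tie-corrected normal approximation (with continuity correction) for the p-value.
Step 5: p-value = 0.518145; compare to alpha = 0.1. fail to reject H0.

U_X = 18.5, p = 0.518145, fail to reject H0 at alpha = 0.1.


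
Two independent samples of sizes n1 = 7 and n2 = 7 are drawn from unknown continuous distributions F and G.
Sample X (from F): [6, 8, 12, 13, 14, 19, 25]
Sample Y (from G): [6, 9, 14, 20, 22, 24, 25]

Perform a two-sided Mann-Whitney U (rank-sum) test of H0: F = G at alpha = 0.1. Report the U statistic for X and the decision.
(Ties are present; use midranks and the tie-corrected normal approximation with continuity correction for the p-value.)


Step 1: Combine and sort all 14 observations; assign midranks.
sorted (value, group): (6,X), (6,Y), (8,X), (9,Y), (12,X), (13,X), (14,X), (14,Y), (19,X), (20,Y), (22,Y), (24,Y), (25,X), (25,Y)
ranks: 6->1.5, 6->1.5, 8->3, 9->4, 12->5, 13->6, 14->7.5, 14->7.5, 19->9, 20->10, 22->11, 24->12, 25->13.5, 25->13.5
Step 2: Rank sum for X: R1 = 1.5 + 3 + 5 + 6 + 7.5 + 9 + 13.5 = 45.5.
Step 3: U_X = R1 - n1(n1+1)/2 = 45.5 - 7*8/2 = 45.5 - 28 = 17.5.
       U_Y = n1*n2 - U_X = 49 - 17.5 = 31.5.
Step 4: Ties are present, so use the tie-corrected normal approximation (with continuity correction) for the p-value.
Step 5: p-value = 0.404681; compare to alpha = 0.1. fail to reject H0.

U_X = 17.5, p = 0.404681, fail to reject H0 at alpha = 0.1.


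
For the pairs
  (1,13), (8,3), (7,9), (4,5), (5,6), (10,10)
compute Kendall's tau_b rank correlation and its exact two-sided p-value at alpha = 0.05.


Step 1: Enumerate the 15 unordered pairs (i,j) with i<j and classify each by sign(x_j-x_i) * sign(y_j-y_i).
  (1,2):dx=+7,dy=-10->D; (1,3):dx=+6,dy=-4->D; (1,4):dx=+3,dy=-8->D; (1,5):dx=+4,dy=-7->D
  (1,6):dx=+9,dy=-3->D; (2,3):dx=-1,dy=+6->D; (2,4):dx=-4,dy=+2->D; (2,5):dx=-3,dy=+3->D
  (2,6):dx=+2,dy=+7->C; (3,4):dx=-3,dy=-4->C; (3,5):dx=-2,dy=-3->C; (3,6):dx=+3,dy=+1->C
  (4,5):dx=+1,dy=+1->C; (4,6):dx=+6,dy=+5->C; (5,6):dx=+5,dy=+4->C
Step 2: C = 7, D = 8, total pairs = 15.
Step 3: tau = (C - D)/(n(n-1)/2) = (7 - 8)/15 = -0.066667.
Step 4: Exact two-sided p-value (enumerate n! = 720 permutations of y under H0): p = 1.000000.
Step 5: alpha = 0.05. fail to reject H0.

tau_b = -0.0667 (C=7, D=8), p = 1.000000, fail to reject H0.


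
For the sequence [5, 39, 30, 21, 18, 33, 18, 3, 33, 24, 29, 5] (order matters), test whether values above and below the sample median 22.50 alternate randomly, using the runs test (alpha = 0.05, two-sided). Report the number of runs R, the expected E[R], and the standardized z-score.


Step 1: Compute median = 22.50; label A = above, B = below.
Labels in order: BAABBABBAAAB  (n_A = 6, n_B = 6)
Step 2: Count runs R = 7.
Step 3: Under H0 (random ordering), E[R] = 2*n_A*n_B/(n_A+n_B) + 1 = 2*6*6/12 + 1 = 7.0000.
        Var[R] = 2*n_A*n_B*(2*n_A*n_B - n_A - n_B) / ((n_A+n_B)^2 * (n_A+n_B-1)) = 4320/1584 = 2.7273.
        SD[R] = 1.6514.
Step 4: R = E[R], so z = 0 with no continuity correction.
Step 5: Two-sided p-value via normal approximation = 2*(1 - Phi(|z|)) = 1.000000.
Step 6: alpha = 0.05. fail to reject H0.

R = 7, z = 0.0000, p = 1.000000, fail to reject H0.


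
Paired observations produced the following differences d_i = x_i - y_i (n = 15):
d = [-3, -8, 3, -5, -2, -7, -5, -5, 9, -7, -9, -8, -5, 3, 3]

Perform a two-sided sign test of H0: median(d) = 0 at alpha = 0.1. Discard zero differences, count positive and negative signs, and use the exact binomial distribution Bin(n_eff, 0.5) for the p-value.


Step 1: Discard zero differences. Original n = 15; n_eff = number of nonzero differences = 15.
Nonzero differences (with sign): -3, -8, +3, -5, -2, -7, -5, -5, +9, -7, -9, -8, -5, +3, +3
Step 2: Count signs: positive = 4, negative = 11.
Step 3: Under H0: P(positive) = 0.5, so the number of positives S ~ Bin(15, 0.5).
Step 4: Two-sided exact p-value = sum of Bin(15,0.5) probabilities at or below the observed probability = 0.118469.
Step 5: alpha = 0.1. fail to reject H0.

n_eff = 15, pos = 4, neg = 11, p = 0.118469, fail to reject H0.


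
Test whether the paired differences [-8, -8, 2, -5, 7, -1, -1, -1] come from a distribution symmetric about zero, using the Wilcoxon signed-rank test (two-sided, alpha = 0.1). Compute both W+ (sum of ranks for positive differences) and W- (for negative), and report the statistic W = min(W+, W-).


Step 1: Drop any zero differences (none here) and take |d_i|.
|d| = [8, 8, 2, 5, 7, 1, 1, 1]
Step 2: Midrank |d_i| (ties get averaged ranks).
ranks: |8|->7.5, |8|->7.5, |2|->4, |5|->5, |7|->6, |1|->2, |1|->2, |1|->2
Step 3: Attach original signs; sum ranks with positive sign and with negative sign.
W+ = 4 + 6 = 10
W- = 7.5 + 7.5 + 5 + 2 + 2 + 2 = 26
(Check: W+ + W- = 36 should equal n(n+1)/2 = 36.)
Step 4: Test statistic W = min(W+, W-) = 10.
Step 5: Ties in |d|, so use the tie-corrected normal approximation.
        E[W] = n(n+1)/4 = 8*9/4 = 18.
        Tie groups: |d|=1 (t=3), |d|=8 (t=2); sum(t^3 - t) = 30.
        Var[W] = n(n+1)(2n+1)/24 - sum(t^3-t)/48 = 1224/24 - 30/48 = 50.375.
        z = (W - E[W]) / sqrt(Var[W]) = (10 - 18) / 7.0975 = -1.1272.
        Two-sided p = 2*Phi(z) = 0.259678.
Step 6: alpha = 0.1. fail to reject H0.

W+ = 10, W- = 26, W = min = 10, p = 0.259678, fail to reject H0.


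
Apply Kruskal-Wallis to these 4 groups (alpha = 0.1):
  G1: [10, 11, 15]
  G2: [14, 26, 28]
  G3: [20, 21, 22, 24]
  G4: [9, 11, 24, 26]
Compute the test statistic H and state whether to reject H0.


Step 1: Combine all N = 14 observations and assign midranks.
sorted (value, group, rank): (9,G4,1), (10,G1,2), (11,G1,3.5), (11,G4,3.5), (14,G2,5), (15,G1,6), (20,G3,7), (21,G3,8), (22,G3,9), (24,G3,10.5), (24,G4,10.5), (26,G2,12.5), (26,G4,12.5), (28,G2,14)
Step 2: Sum ranks within each group.
R_1 = 11.5 (n_1 = 3)
R_2 = 31.5 (n_2 = 3)
R_3 = 34.5 (n_3 = 4)
R_4 = 27.5 (n_4 = 4)
Step 3: H = 12/(N(N+1)) * sum(R_i^2/n_i) - 3(N+1)
     = 12/(14*15) * (11.5^2/3 + 31.5^2/3 + 34.5^2/4 + 27.5^2/4) - 3*15
     = 0.057143 * 861.458 - 45
     = 4.226190.
Step 4: Ties present; correction factor C = 1 - 18/(14^3 - 14) = 0.993407. Corrected H = 4.226190 / 0.993407 = 4.254240.
Step 5: Under H0, H ~ chi^2(3); p-value = 0.235287.
Step 6: alpha = 0.1. fail to reject H0.

H = 4.2542, df = 3, p = 0.235287, fail to reject H0.


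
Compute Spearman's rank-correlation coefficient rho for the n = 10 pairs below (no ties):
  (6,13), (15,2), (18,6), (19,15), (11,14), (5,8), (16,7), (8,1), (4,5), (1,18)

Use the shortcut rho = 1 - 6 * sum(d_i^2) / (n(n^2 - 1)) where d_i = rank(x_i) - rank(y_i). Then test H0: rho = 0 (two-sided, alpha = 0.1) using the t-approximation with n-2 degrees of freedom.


Step 1: Rank x and y separately (midranks; no ties here).
rank(x): 6->4, 15->7, 18->9, 19->10, 11->6, 5->3, 16->8, 8->5, 4->2, 1->1
rank(y): 13->7, 2->2, 6->4, 15->9, 14->8, 8->6, 7->5, 1->1, 5->3, 18->10
Step 2: d_i = R_x(i) - R_y(i); compute d_i^2.
  (4-7)^2=9, (7-2)^2=25, (9-4)^2=25, (10-9)^2=1, (6-8)^2=4, (3-6)^2=9, (8-5)^2=9, (5-1)^2=16, (2-3)^2=1, (1-10)^2=81
sum(d^2) = 180.
Step 3: rho = 1 - 6*180 / (10*(10^2 - 1)) = 1 - 1080/990 = -0.090909.
Step 4: Under H0, t = rho * sqrt((n-2)/(1-rho^2)) = -0.2582 ~ t(8).
Step 5: Two-sided p-value from the t-distribution with 8 df = 0.802772.
Step 6: alpha = 0.1. fail to reject H0.

rho = -0.0909, p = 0.802772, fail to reject H0 at alpha = 0.1.


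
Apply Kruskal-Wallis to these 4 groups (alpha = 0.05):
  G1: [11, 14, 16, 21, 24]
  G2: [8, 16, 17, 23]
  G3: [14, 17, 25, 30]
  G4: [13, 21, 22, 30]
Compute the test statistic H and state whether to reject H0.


Step 1: Combine all N = 17 observations and assign midranks.
sorted (value, group, rank): (8,G2,1), (11,G1,2), (13,G4,3), (14,G1,4.5), (14,G3,4.5), (16,G1,6.5), (16,G2,6.5), (17,G2,8.5), (17,G3,8.5), (21,G1,10.5), (21,G4,10.5), (22,G4,12), (23,G2,13), (24,G1,14), (25,G3,15), (30,G3,16.5), (30,G4,16.5)
Step 2: Sum ranks within each group.
R_1 = 37.5 (n_1 = 5)
R_2 = 29 (n_2 = 4)
R_3 = 44.5 (n_3 = 4)
R_4 = 42 (n_4 = 4)
Step 3: H = 12/(N(N+1)) * sum(R_i^2/n_i) - 3(N+1)
     = 12/(17*18) * (37.5^2/5 + 29^2/4 + 44.5^2/4 + 42^2/4) - 3*18
     = 0.039216 * 1427.56 - 54
     = 1.982843.
Step 4: Ties present; correction factor C = 1 - 30/(17^3 - 17) = 0.993873. Corrected H = 1.982843 / 0.993873 = 1.995068.
Step 5: Under H0, H ~ chi^2(3); p-value = 0.573431.
Step 6: alpha = 0.05. fail to reject H0.

H = 1.9951, df = 3, p = 0.573431, fail to reject H0.


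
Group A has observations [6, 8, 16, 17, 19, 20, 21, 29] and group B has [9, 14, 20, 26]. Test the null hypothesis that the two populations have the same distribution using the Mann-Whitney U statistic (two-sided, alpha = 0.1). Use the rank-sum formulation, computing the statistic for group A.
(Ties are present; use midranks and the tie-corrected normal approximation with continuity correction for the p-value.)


Step 1: Combine and sort all 12 observations; assign midranks.
sorted (value, group): (6,X), (8,X), (9,Y), (14,Y), (16,X), (17,X), (19,X), (20,X), (20,Y), (21,X), (26,Y), (29,X)
ranks: 6->1, 8->2, 9->3, 14->4, 16->5, 17->6, 19->7, 20->8.5, 20->8.5, 21->10, 26->11, 29->12
Step 2: Rank sum for X: R1 = 1 + 2 + 5 + 6 + 7 + 8.5 + 10 + 12 = 51.5.
Step 3: U_X = R1 - n1(n1+1)/2 = 51.5 - 8*9/2 = 51.5 - 36 = 15.5.
       U_Y = n1*n2 - U_X = 32 - 15.5 = 16.5.
Step 4: Ties are present, so use the tie-corrected normal approximation (with continuity correction) for the p-value.
Step 5: p-value = 1.000000; compare to alpha = 0.1. fail to reject H0.

U_X = 15.5, p = 1.000000, fail to reject H0 at alpha = 0.1.


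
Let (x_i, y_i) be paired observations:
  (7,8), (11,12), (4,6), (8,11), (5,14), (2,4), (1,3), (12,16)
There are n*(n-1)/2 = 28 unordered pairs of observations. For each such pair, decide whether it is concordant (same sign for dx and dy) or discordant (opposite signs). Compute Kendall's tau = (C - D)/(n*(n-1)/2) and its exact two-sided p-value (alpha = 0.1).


Step 1: Enumerate the 28 unordered pairs (i,j) with i<j and classify each by sign(x_j-x_i) * sign(y_j-y_i).
  (1,2):dx=+4,dy=+4->C; (1,3):dx=-3,dy=-2->C; (1,4):dx=+1,dy=+3->C; (1,5):dx=-2,dy=+6->D
  (1,6):dx=-5,dy=-4->C; (1,7):dx=-6,dy=-5->C; (1,8):dx=+5,dy=+8->C; (2,3):dx=-7,dy=-6->C
  (2,4):dx=-3,dy=-1->C; (2,5):dx=-6,dy=+2->D; (2,6):dx=-9,dy=-8->C; (2,7):dx=-10,dy=-9->C
  (2,8):dx=+1,dy=+4->C; (3,4):dx=+4,dy=+5->C; (3,5):dx=+1,dy=+8->C; (3,6):dx=-2,dy=-2->C
  (3,7):dx=-3,dy=-3->C; (3,8):dx=+8,dy=+10->C; (4,5):dx=-3,dy=+3->D; (4,6):dx=-6,dy=-7->C
  (4,7):dx=-7,dy=-8->C; (4,8):dx=+4,dy=+5->C; (5,6):dx=-3,dy=-10->C; (5,7):dx=-4,dy=-11->C
  (5,8):dx=+7,dy=+2->C; (6,7):dx=-1,dy=-1->C; (6,8):dx=+10,dy=+12->C; (7,8):dx=+11,dy=+13->C
Step 2: C = 25, D = 3, total pairs = 28.
Step 3: tau = (C - D)/(n(n-1)/2) = (25 - 3)/28 = 0.785714.
Step 4: Exact two-sided p-value (enumerate n! = 40320 permutations of y under H0): p = 0.005506.
Step 5: alpha = 0.1. reject H0.

tau_b = 0.7857 (C=25, D=3), p = 0.005506, reject H0.


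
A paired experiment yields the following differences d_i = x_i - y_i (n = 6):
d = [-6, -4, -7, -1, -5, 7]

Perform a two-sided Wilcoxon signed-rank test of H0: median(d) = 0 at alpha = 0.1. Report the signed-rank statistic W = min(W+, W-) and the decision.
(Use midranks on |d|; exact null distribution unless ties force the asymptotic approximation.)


Step 1: Drop any zero differences (none here) and take |d_i|.
|d| = [6, 4, 7, 1, 5, 7]
Step 2: Midrank |d_i| (ties get averaged ranks).
ranks: |6|->4, |4|->2, |7|->5.5, |1|->1, |5|->3, |7|->5.5
Step 3: Attach original signs; sum ranks with positive sign and with negative sign.
W+ = 5.5 = 5.5
W- = 4 + 2 + 5.5 + 1 + 3 = 15.5
(Check: W+ + W- = 21 should equal n(n+1)/2 = 21.)
Step 4: Test statistic W = min(W+, W-) = 5.5.
Step 5: Ties in |d|, so use the tie-corrected normal approximation.
        E[W] = n(n+1)/4 = 6*7/4 = 10.5.
        Tie groups: |d|=7 (t=2); sum(t^3 - t) = 6.
        Var[W] = n(n+1)(2n+1)/24 - sum(t^3-t)/48 = 546/24 - 6/48 = 22.625.
        z = (W - E[W]) / sqrt(Var[W]) = (5.5 - 10.5) / 4.7566 = -1.0512.
        Two-sided p = 2*Phi(z) = 0.293177.
Step 6: alpha = 0.1. fail to reject H0.

W+ = 5.5, W- = 15.5, W = min = 5.5, p = 0.293177, fail to reject H0.


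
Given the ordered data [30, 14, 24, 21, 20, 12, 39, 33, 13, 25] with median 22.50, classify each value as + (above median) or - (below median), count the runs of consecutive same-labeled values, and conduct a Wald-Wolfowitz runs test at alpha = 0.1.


Step 1: Compute median = 22.50; label A = above, B = below.
Labels in order: ABABBBAABA  (n_A = 5, n_B = 5)
Step 2: Count runs R = 7.
Step 3: Under H0 (random ordering), E[R] = 2*n_A*n_B/(n_A+n_B) + 1 = 2*5*5/10 + 1 = 6.0000.
        Var[R] = 2*n_A*n_B*(2*n_A*n_B - n_A - n_B) / ((n_A+n_B)^2 * (n_A+n_B-1)) = 2000/900 = 2.2222.
        SD[R] = 1.4907.
Step 4: Continuity-corrected z = (R - 0.5 - E[R]) / SD[R] = (7 - 0.5 - 6.0000) / 1.4907 = 0.3354.
Step 5: Two-sided p-value via normal approximation = 2*(1 - Phi(|z|)) = 0.737316.
Step 6: alpha = 0.1. fail to reject H0.

R = 7, z = 0.3354, p = 0.737316, fail to reject H0.


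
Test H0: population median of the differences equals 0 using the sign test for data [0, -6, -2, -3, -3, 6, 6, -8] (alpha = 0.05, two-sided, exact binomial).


Step 1: Discard zero differences. Original n = 8; n_eff = number of nonzero differences = 7.
Nonzero differences (with sign): -6, -2, -3, -3, +6, +6, -8
Step 2: Count signs: positive = 2, negative = 5.
Step 3: Under H0: P(positive) = 0.5, so the number of positives S ~ Bin(7, 0.5).
Step 4: Two-sided exact p-value = sum of Bin(7,0.5) probabilities at or below the observed probability = 0.453125.
Step 5: alpha = 0.05. fail to reject H0.

n_eff = 7, pos = 2, neg = 5, p = 0.453125, fail to reject H0.


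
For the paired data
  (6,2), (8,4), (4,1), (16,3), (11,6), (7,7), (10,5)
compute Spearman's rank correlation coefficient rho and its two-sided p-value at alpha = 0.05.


Step 1: Rank x and y separately (midranks; no ties here).
rank(x): 6->2, 8->4, 4->1, 16->7, 11->6, 7->3, 10->5
rank(y): 2->2, 4->4, 1->1, 3->3, 6->6, 7->7, 5->5
Step 2: d_i = R_x(i) - R_y(i); compute d_i^2.
  (2-2)^2=0, (4-4)^2=0, (1-1)^2=0, (7-3)^2=16, (6-6)^2=0, (3-7)^2=16, (5-5)^2=0
sum(d^2) = 32.
Step 3: rho = 1 - 6*32 / (7*(7^2 - 1)) = 1 - 192/336 = 0.428571.
Step 4: Under H0, t = rho * sqrt((n-2)/(1-rho^2)) = 1.0607 ~ t(5).
Step 5: Two-sided p-value from the t-distribution with 5 df = 0.337368.
Step 6: alpha = 0.05. fail to reject H0.

rho = 0.4286, p = 0.337368, fail to reject H0 at alpha = 0.05.


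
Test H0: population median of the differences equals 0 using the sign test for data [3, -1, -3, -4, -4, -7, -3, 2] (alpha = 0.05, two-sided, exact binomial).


Step 1: Discard zero differences. Original n = 8; n_eff = number of nonzero differences = 8.
Nonzero differences (with sign): +3, -1, -3, -4, -4, -7, -3, +2
Step 2: Count signs: positive = 2, negative = 6.
Step 3: Under H0: P(positive) = 0.5, so the number of positives S ~ Bin(8, 0.5).
Step 4: Two-sided exact p-value = sum of Bin(8,0.5) probabilities at or below the observed probability = 0.289062.
Step 5: alpha = 0.05. fail to reject H0.

n_eff = 8, pos = 2, neg = 6, p = 0.289062, fail to reject H0.


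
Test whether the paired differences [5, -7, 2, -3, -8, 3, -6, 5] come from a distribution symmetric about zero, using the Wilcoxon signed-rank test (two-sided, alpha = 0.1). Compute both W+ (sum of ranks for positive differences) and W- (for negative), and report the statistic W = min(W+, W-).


Step 1: Drop any zero differences (none here) and take |d_i|.
|d| = [5, 7, 2, 3, 8, 3, 6, 5]
Step 2: Midrank |d_i| (ties get averaged ranks).
ranks: |5|->4.5, |7|->7, |2|->1, |3|->2.5, |8|->8, |3|->2.5, |6|->6, |5|->4.5
Step 3: Attach original signs; sum ranks with positive sign and with negative sign.
W+ = 4.5 + 1 + 2.5 + 4.5 = 12.5
W- = 7 + 2.5 + 8 + 6 = 23.5
(Check: W+ + W- = 36 should equal n(n+1)/2 = 36.)
Step 4: Test statistic W = min(W+, W-) = 12.5.
Step 5: Ties in |d|, so use the tie-corrected normal approximation.
        E[W] = n(n+1)/4 = 8*9/4 = 18.
        Tie groups: |d|=3 (t=2), |d|=5 (t=2); sum(t^3 - t) = 12.
        Var[W] = n(n+1)(2n+1)/24 - sum(t^3-t)/48 = 1224/24 - 12/48 = 50.75.
        z = (W - E[W]) / sqrt(Var[W]) = (12.5 - 18) / 7.1239 = -0.7720.
        Two-sided p = 2*Phi(z) = 0.440086.
Step 6: alpha = 0.1. fail to reject H0.

W+ = 12.5, W- = 23.5, W = min = 12.5, p = 0.440086, fail to reject H0.


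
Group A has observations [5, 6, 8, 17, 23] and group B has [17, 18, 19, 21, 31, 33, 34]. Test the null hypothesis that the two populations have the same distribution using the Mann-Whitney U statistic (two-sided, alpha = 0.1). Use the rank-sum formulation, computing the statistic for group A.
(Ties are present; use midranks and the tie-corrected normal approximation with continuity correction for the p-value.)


Step 1: Combine and sort all 12 observations; assign midranks.
sorted (value, group): (5,X), (6,X), (8,X), (17,X), (17,Y), (18,Y), (19,Y), (21,Y), (23,X), (31,Y), (33,Y), (34,Y)
ranks: 5->1, 6->2, 8->3, 17->4.5, 17->4.5, 18->6, 19->7, 21->8, 23->9, 31->10, 33->11, 34->12
Step 2: Rank sum for X: R1 = 1 + 2 + 3 + 4.5 + 9 = 19.5.
Step 3: U_X = R1 - n1(n1+1)/2 = 19.5 - 5*6/2 = 19.5 - 15 = 4.5.
       U_Y = n1*n2 - U_X = 35 - 4.5 = 30.5.
Step 4: Ties are present, so use the tie-corrected normal approximation (with continuity correction) for the p-value.
Step 5: p-value = 0.041997; compare to alpha = 0.1. reject H0.

U_X = 4.5, p = 0.041997, reject H0 at alpha = 0.1.


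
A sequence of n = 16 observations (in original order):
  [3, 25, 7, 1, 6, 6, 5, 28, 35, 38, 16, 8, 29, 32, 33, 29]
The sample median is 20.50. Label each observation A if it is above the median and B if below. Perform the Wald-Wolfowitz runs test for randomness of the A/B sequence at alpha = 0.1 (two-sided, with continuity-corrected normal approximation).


Step 1: Compute median = 20.50; label A = above, B = below.
Labels in order: BABBBBBAAABBAAAA  (n_A = 8, n_B = 8)
Step 2: Count runs R = 6.
Step 3: Under H0 (random ordering), E[R] = 2*n_A*n_B/(n_A+n_B) + 1 = 2*8*8/16 + 1 = 9.0000.
        Var[R] = 2*n_A*n_B*(2*n_A*n_B - n_A - n_B) / ((n_A+n_B)^2 * (n_A+n_B-1)) = 14336/3840 = 3.7333.
        SD[R] = 1.9322.
Step 4: Continuity-corrected z = (R + 0.5 - E[R]) / SD[R] = (6 + 0.5 - 9.0000) / 1.9322 = -1.2939.
Step 5: Two-sided p-value via normal approximation = 2*(1 - Phi(|z|)) = 0.195709.
Step 6: alpha = 0.1. fail to reject H0.

R = 6, z = -1.2939, p = 0.195709, fail to reject H0.


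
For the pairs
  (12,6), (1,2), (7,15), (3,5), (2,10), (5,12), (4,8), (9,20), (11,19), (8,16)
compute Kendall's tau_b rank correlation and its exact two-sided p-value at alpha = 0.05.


Step 1: Enumerate the 45 unordered pairs (i,j) with i<j and classify each by sign(x_j-x_i) * sign(y_j-y_i).
  (1,2):dx=-11,dy=-4->C; (1,3):dx=-5,dy=+9->D; (1,4):dx=-9,dy=-1->C; (1,5):dx=-10,dy=+4->D
  (1,6):dx=-7,dy=+6->D; (1,7):dx=-8,dy=+2->D; (1,8):dx=-3,dy=+14->D; (1,9):dx=-1,dy=+13->D
  (1,10):dx=-4,dy=+10->D; (2,3):dx=+6,dy=+13->C; (2,4):dx=+2,dy=+3->C; (2,5):dx=+1,dy=+8->C
  (2,6):dx=+4,dy=+10->C; (2,7):dx=+3,dy=+6->C; (2,8):dx=+8,dy=+18->C; (2,9):dx=+10,dy=+17->C
  (2,10):dx=+7,dy=+14->C; (3,4):dx=-4,dy=-10->C; (3,5):dx=-5,dy=-5->C; (3,6):dx=-2,dy=-3->C
  (3,7):dx=-3,dy=-7->C; (3,8):dx=+2,dy=+5->C; (3,9):dx=+4,dy=+4->C; (3,10):dx=+1,dy=+1->C
  (4,5):dx=-1,dy=+5->D; (4,6):dx=+2,dy=+7->C; (4,7):dx=+1,dy=+3->C; (4,8):dx=+6,dy=+15->C
  (4,9):dx=+8,dy=+14->C; (4,10):dx=+5,dy=+11->C; (5,6):dx=+3,dy=+2->C; (5,7):dx=+2,dy=-2->D
  (5,8):dx=+7,dy=+10->C; (5,9):dx=+9,dy=+9->C; (5,10):dx=+6,dy=+6->C; (6,7):dx=-1,dy=-4->C
  (6,8):dx=+4,dy=+8->C; (6,9):dx=+6,dy=+7->C; (6,10):dx=+3,dy=+4->C; (7,8):dx=+5,dy=+12->C
  (7,9):dx=+7,dy=+11->C; (7,10):dx=+4,dy=+8->C; (8,9):dx=+2,dy=-1->D; (8,10):dx=-1,dy=-4->C
  (9,10):dx=-3,dy=-3->C
Step 2: C = 35, D = 10, total pairs = 45.
Step 3: tau = (C - D)/(n(n-1)/2) = (35 - 10)/45 = 0.555556.
Step 4: Exact two-sided p-value (enumerate n! = 3628800 permutations of y under H0): p = 0.028609.
Step 5: alpha = 0.05. reject H0.

tau_b = 0.5556 (C=35, D=10), p = 0.028609, reject H0.


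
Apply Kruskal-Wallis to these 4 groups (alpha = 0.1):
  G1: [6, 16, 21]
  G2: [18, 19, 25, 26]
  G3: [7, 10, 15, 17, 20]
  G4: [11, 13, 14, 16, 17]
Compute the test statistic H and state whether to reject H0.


Step 1: Combine all N = 17 observations and assign midranks.
sorted (value, group, rank): (6,G1,1), (7,G3,2), (10,G3,3), (11,G4,4), (13,G4,5), (14,G4,6), (15,G3,7), (16,G1,8.5), (16,G4,8.5), (17,G3,10.5), (17,G4,10.5), (18,G2,12), (19,G2,13), (20,G3,14), (21,G1,15), (25,G2,16), (26,G2,17)
Step 2: Sum ranks within each group.
R_1 = 24.5 (n_1 = 3)
R_2 = 58 (n_2 = 4)
R_3 = 36.5 (n_3 = 5)
R_4 = 34 (n_4 = 5)
Step 3: H = 12/(N(N+1)) * sum(R_i^2/n_i) - 3(N+1)
     = 12/(17*18) * (24.5^2/3 + 58^2/4 + 36.5^2/5 + 34^2/5) - 3*18
     = 0.039216 * 1538.73 - 54
     = 6.342484.
Step 4: Ties present; correction factor C = 1 - 12/(17^3 - 17) = 0.997549. Corrected H = 6.342484 / 0.997549 = 6.358067.
Step 5: Under H0, H ~ chi^2(3); p-value = 0.095431.
Step 6: alpha = 0.1. reject H0.

H = 6.3581, df = 3, p = 0.095431, reject H0.


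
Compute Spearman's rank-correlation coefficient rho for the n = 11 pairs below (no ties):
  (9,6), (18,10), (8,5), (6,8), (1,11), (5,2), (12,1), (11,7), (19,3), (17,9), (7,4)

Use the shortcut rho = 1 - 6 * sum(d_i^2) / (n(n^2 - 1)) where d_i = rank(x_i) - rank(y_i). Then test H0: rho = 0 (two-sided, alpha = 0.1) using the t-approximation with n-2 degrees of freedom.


Step 1: Rank x and y separately (midranks; no ties here).
rank(x): 9->6, 18->10, 8->5, 6->3, 1->1, 5->2, 12->8, 11->7, 19->11, 17->9, 7->4
rank(y): 6->6, 10->10, 5->5, 8->8, 11->11, 2->2, 1->1, 7->7, 3->3, 9->9, 4->4
Step 2: d_i = R_x(i) - R_y(i); compute d_i^2.
  (6-6)^2=0, (10-10)^2=0, (5-5)^2=0, (3-8)^2=25, (1-11)^2=100, (2-2)^2=0, (8-1)^2=49, (7-7)^2=0, (11-3)^2=64, (9-9)^2=0, (4-4)^2=0
sum(d^2) = 238.
Step 3: rho = 1 - 6*238 / (11*(11^2 - 1)) = 1 - 1428/1320 = -0.081818.
Step 4: Under H0, t = rho * sqrt((n-2)/(1-rho^2)) = -0.2463 ~ t(9).
Step 5: Two-sided p-value from the t-distribution with 9 df = 0.810990.
Step 6: alpha = 0.1. fail to reject H0.

rho = -0.0818, p = 0.810990, fail to reject H0 at alpha = 0.1.


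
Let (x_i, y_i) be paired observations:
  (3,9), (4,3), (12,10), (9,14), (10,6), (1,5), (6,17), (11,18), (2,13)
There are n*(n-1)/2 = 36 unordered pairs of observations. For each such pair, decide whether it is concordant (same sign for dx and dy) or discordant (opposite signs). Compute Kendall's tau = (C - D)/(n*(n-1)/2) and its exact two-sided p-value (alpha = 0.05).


Step 1: Enumerate the 36 unordered pairs (i,j) with i<j and classify each by sign(x_j-x_i) * sign(y_j-y_i).
  (1,2):dx=+1,dy=-6->D; (1,3):dx=+9,dy=+1->C; (1,4):dx=+6,dy=+5->C; (1,5):dx=+7,dy=-3->D
  (1,6):dx=-2,dy=-4->C; (1,7):dx=+3,dy=+8->C; (1,8):dx=+8,dy=+9->C; (1,9):dx=-1,dy=+4->D
  (2,3):dx=+8,dy=+7->C; (2,4):dx=+5,dy=+11->C; (2,5):dx=+6,dy=+3->C; (2,6):dx=-3,dy=+2->D
  (2,7):dx=+2,dy=+14->C; (2,8):dx=+7,dy=+15->C; (2,9):dx=-2,dy=+10->D; (3,4):dx=-3,dy=+4->D
  (3,5):dx=-2,dy=-4->C; (3,6):dx=-11,dy=-5->C; (3,7):dx=-6,dy=+7->D; (3,8):dx=-1,dy=+8->D
  (3,9):dx=-10,dy=+3->D; (4,5):dx=+1,dy=-8->D; (4,6):dx=-8,dy=-9->C; (4,7):dx=-3,dy=+3->D
  (4,8):dx=+2,dy=+4->C; (4,9):dx=-7,dy=-1->C; (5,6):dx=-9,dy=-1->C; (5,7):dx=-4,dy=+11->D
  (5,8):dx=+1,dy=+12->C; (5,9):dx=-8,dy=+7->D; (6,7):dx=+5,dy=+12->C; (6,8):dx=+10,dy=+13->C
  (6,9):dx=+1,dy=+8->C; (7,8):dx=+5,dy=+1->C; (7,9):dx=-4,dy=-4->C; (8,9):dx=-9,dy=-5->C
Step 2: C = 23, D = 13, total pairs = 36.
Step 3: tau = (C - D)/(n(n-1)/2) = (23 - 13)/36 = 0.277778.
Step 4: Exact two-sided p-value (enumerate n! = 362880 permutations of y under H0): p = 0.358488.
Step 5: alpha = 0.05. fail to reject H0.

tau_b = 0.2778 (C=23, D=13), p = 0.358488, fail to reject H0.


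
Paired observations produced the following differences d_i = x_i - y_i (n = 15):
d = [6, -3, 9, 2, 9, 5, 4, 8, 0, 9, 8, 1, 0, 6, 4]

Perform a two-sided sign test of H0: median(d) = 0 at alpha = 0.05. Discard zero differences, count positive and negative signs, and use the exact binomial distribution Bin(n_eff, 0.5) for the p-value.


Step 1: Discard zero differences. Original n = 15; n_eff = number of nonzero differences = 13.
Nonzero differences (with sign): +6, -3, +9, +2, +9, +5, +4, +8, +9, +8, +1, +6, +4
Step 2: Count signs: positive = 12, negative = 1.
Step 3: Under H0: P(positive) = 0.5, so the number of positives S ~ Bin(13, 0.5).
Step 4: Two-sided exact p-value = sum of Bin(13,0.5) probabilities at or below the observed probability = 0.003418.
Step 5: alpha = 0.05. reject H0.

n_eff = 13, pos = 12, neg = 1, p = 0.003418, reject H0.


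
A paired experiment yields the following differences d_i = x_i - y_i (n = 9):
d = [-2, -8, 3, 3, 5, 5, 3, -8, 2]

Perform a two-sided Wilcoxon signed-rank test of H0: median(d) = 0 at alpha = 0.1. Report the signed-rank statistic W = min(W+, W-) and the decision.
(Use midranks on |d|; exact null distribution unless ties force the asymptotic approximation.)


Step 1: Drop any zero differences (none here) and take |d_i|.
|d| = [2, 8, 3, 3, 5, 5, 3, 8, 2]
Step 2: Midrank |d_i| (ties get averaged ranks).
ranks: |2|->1.5, |8|->8.5, |3|->4, |3|->4, |5|->6.5, |5|->6.5, |3|->4, |8|->8.5, |2|->1.5
Step 3: Attach original signs; sum ranks with positive sign and with negative sign.
W+ = 4 + 4 + 6.5 + 6.5 + 4 + 1.5 = 26.5
W- = 1.5 + 8.5 + 8.5 = 18.5
(Check: W+ + W- = 45 should equal n(n+1)/2 = 45.)
Step 4: Test statistic W = min(W+, W-) = 18.5.
Step 5: Ties in |d|, so use the tie-corrected normal approximation.
        E[W] = n(n+1)/4 = 9*10/4 = 22.5.
        Tie groups: |d|=2 (t=2), |d|=3 (t=3), |d|=5 (t=2), |d|=8 (t=2); sum(t^3 - t) = 42.
        Var[W] = n(n+1)(2n+1)/24 - sum(t^3-t)/48 = 1710/24 - 42/48 = 70.375.
        z = (W - E[W]) / sqrt(Var[W]) = (18.5 - 22.5) / 8.3890 = -0.4768.
        Two-sided p = 2*Phi(z) = 0.633493.
Step 6: alpha = 0.1. fail to reject H0.

W+ = 26.5, W- = 18.5, W = min = 18.5, p = 0.633493, fail to reject H0.


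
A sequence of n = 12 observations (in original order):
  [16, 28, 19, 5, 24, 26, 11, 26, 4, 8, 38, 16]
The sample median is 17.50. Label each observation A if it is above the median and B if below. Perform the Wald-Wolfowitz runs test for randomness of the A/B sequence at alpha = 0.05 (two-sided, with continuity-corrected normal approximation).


Step 1: Compute median = 17.50; label A = above, B = below.
Labels in order: BAABAABABBAB  (n_A = 6, n_B = 6)
Step 2: Count runs R = 9.
Step 3: Under H0 (random ordering), E[R] = 2*n_A*n_B/(n_A+n_B) + 1 = 2*6*6/12 + 1 = 7.0000.
        Var[R] = 2*n_A*n_B*(2*n_A*n_B - n_A - n_B) / ((n_A+n_B)^2 * (n_A+n_B-1)) = 4320/1584 = 2.7273.
        SD[R] = 1.6514.
Step 4: Continuity-corrected z = (R - 0.5 - E[R]) / SD[R] = (9 - 0.5 - 7.0000) / 1.6514 = 0.9083.
Step 5: Two-sided p-value via normal approximation = 2*(1 - Phi(|z|)) = 0.363722.
Step 6: alpha = 0.05. fail to reject H0.

R = 9, z = 0.9083, p = 0.363722, fail to reject H0.


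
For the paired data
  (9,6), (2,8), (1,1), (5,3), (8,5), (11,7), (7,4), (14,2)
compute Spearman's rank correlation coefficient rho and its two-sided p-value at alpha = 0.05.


Step 1: Rank x and y separately (midranks; no ties here).
rank(x): 9->6, 2->2, 1->1, 5->3, 8->5, 11->7, 7->4, 14->8
rank(y): 6->6, 8->8, 1->1, 3->3, 5->5, 7->7, 4->4, 2->2
Step 2: d_i = R_x(i) - R_y(i); compute d_i^2.
  (6-6)^2=0, (2-8)^2=36, (1-1)^2=0, (3-3)^2=0, (5-5)^2=0, (7-7)^2=0, (4-4)^2=0, (8-2)^2=36
sum(d^2) = 72.
Step 3: rho = 1 - 6*72 / (8*(8^2 - 1)) = 1 - 432/504 = 0.142857.
Step 4: Under H0, t = rho * sqrt((n-2)/(1-rho^2)) = 0.3536 ~ t(6).
Step 5: Two-sided p-value from the t-distribution with 6 df = 0.735765.
Step 6: alpha = 0.05. fail to reject H0.

rho = 0.1429, p = 0.735765, fail to reject H0 at alpha = 0.05.


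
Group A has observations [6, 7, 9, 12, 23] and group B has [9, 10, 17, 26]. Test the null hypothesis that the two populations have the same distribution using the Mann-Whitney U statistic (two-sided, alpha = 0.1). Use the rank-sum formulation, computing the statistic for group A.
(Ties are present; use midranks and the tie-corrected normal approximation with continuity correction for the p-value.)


Step 1: Combine and sort all 9 observations; assign midranks.
sorted (value, group): (6,X), (7,X), (9,X), (9,Y), (10,Y), (12,X), (17,Y), (23,X), (26,Y)
ranks: 6->1, 7->2, 9->3.5, 9->3.5, 10->5, 12->6, 17->7, 23->8, 26->9
Step 2: Rank sum for X: R1 = 1 + 2 + 3.5 + 6 + 8 = 20.5.
Step 3: U_X = R1 - n1(n1+1)/2 = 20.5 - 5*6/2 = 20.5 - 15 = 5.5.
       U_Y = n1*n2 - U_X = 20 - 5.5 = 14.5.
Step 4: Ties are present, so use the tie-corrected normal approximation (with continuity correction) for the p-value.
Step 5: p-value = 0.325163; compare to alpha = 0.1. fail to reject H0.

U_X = 5.5, p = 0.325163, fail to reject H0 at alpha = 0.1.


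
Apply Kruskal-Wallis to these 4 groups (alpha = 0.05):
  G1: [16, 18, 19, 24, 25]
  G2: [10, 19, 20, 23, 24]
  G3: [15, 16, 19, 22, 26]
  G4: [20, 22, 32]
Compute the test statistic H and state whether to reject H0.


Step 1: Combine all N = 18 observations and assign midranks.
sorted (value, group, rank): (10,G2,1), (15,G3,2), (16,G1,3.5), (16,G3,3.5), (18,G1,5), (19,G1,7), (19,G2,7), (19,G3,7), (20,G2,9.5), (20,G4,9.5), (22,G3,11.5), (22,G4,11.5), (23,G2,13), (24,G1,14.5), (24,G2,14.5), (25,G1,16), (26,G3,17), (32,G4,18)
Step 2: Sum ranks within each group.
R_1 = 46 (n_1 = 5)
R_2 = 45 (n_2 = 5)
R_3 = 41 (n_3 = 5)
R_4 = 39 (n_4 = 3)
Step 3: H = 12/(N(N+1)) * sum(R_i^2/n_i) - 3(N+1)
     = 12/(18*19) * (46^2/5 + 45^2/5 + 41^2/5 + 39^2/3) - 3*19
     = 0.035088 * 1671.4 - 57
     = 1.645614.
Step 4: Ties present; correction factor C = 1 - 48/(18^3 - 18) = 0.991744. Corrected H = 1.645614 / 0.991744 = 1.659313.
Step 5: Under H0, H ~ chi^2(3); p-value = 0.646017.
Step 6: alpha = 0.05. fail to reject H0.

H = 1.6593, df = 3, p = 0.646017, fail to reject H0.


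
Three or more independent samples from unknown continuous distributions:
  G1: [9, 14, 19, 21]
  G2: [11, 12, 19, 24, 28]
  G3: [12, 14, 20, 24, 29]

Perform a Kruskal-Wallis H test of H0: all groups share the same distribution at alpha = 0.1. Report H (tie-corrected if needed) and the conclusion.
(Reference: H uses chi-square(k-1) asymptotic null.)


Step 1: Combine all N = 14 observations and assign midranks.
sorted (value, group, rank): (9,G1,1), (11,G2,2), (12,G2,3.5), (12,G3,3.5), (14,G1,5.5), (14,G3,5.5), (19,G1,7.5), (19,G2,7.5), (20,G3,9), (21,G1,10), (24,G2,11.5), (24,G3,11.5), (28,G2,13), (29,G3,14)
Step 2: Sum ranks within each group.
R_1 = 24 (n_1 = 4)
R_2 = 37.5 (n_2 = 5)
R_3 = 43.5 (n_3 = 5)
Step 3: H = 12/(N(N+1)) * sum(R_i^2/n_i) - 3(N+1)
     = 12/(14*15) * (24^2/4 + 37.5^2/5 + 43.5^2/5) - 3*15
     = 0.057143 * 803.7 - 45
     = 0.925714.
Step 4: Ties present; correction factor C = 1 - 24/(14^3 - 14) = 0.991209. Corrected H = 0.925714 / 0.991209 = 0.933925.
Step 5: Under H0, H ~ chi^2(2); p-value = 0.626904.
Step 6: alpha = 0.1. fail to reject H0.

H = 0.9339, df = 2, p = 0.626904, fail to reject H0.


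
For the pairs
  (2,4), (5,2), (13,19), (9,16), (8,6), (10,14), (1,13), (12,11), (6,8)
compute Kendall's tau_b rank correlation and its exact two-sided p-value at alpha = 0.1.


Step 1: Enumerate the 36 unordered pairs (i,j) with i<j and classify each by sign(x_j-x_i) * sign(y_j-y_i).
  (1,2):dx=+3,dy=-2->D; (1,3):dx=+11,dy=+15->C; (1,4):dx=+7,dy=+12->C; (1,5):dx=+6,dy=+2->C
  (1,6):dx=+8,dy=+10->C; (1,7):dx=-1,dy=+9->D; (1,8):dx=+10,dy=+7->C; (1,9):dx=+4,dy=+4->C
  (2,3):dx=+8,dy=+17->C; (2,4):dx=+4,dy=+14->C; (2,5):dx=+3,dy=+4->C; (2,6):dx=+5,dy=+12->C
  (2,7):dx=-4,dy=+11->D; (2,8):dx=+7,dy=+9->C; (2,9):dx=+1,dy=+6->C; (3,4):dx=-4,dy=-3->C
  (3,5):dx=-5,dy=-13->C; (3,6):dx=-3,dy=-5->C; (3,7):dx=-12,dy=-6->C; (3,8):dx=-1,dy=-8->C
  (3,9):dx=-7,dy=-11->C; (4,5):dx=-1,dy=-10->C; (4,6):dx=+1,dy=-2->D; (4,7):dx=-8,dy=-3->C
  (4,8):dx=+3,dy=-5->D; (4,9):dx=-3,dy=-8->C; (5,6):dx=+2,dy=+8->C; (5,7):dx=-7,dy=+7->D
  (5,8):dx=+4,dy=+5->C; (5,9):dx=-2,dy=+2->D; (6,7):dx=-9,dy=-1->C; (6,8):dx=+2,dy=-3->D
  (6,9):dx=-4,dy=-6->C; (7,8):dx=+11,dy=-2->D; (7,9):dx=+5,dy=-5->D; (8,9):dx=-6,dy=-3->C
Step 2: C = 26, D = 10, total pairs = 36.
Step 3: tau = (C - D)/(n(n-1)/2) = (26 - 10)/36 = 0.444444.
Step 4: Exact two-sided p-value (enumerate n! = 362880 permutations of y under H0): p = 0.119439.
Step 5: alpha = 0.1. fail to reject H0.

tau_b = 0.4444 (C=26, D=10), p = 0.119439, fail to reject H0.


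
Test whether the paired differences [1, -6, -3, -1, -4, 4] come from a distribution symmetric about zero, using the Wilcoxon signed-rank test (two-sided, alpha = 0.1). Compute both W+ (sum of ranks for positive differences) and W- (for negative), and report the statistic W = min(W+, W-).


Step 1: Drop any zero differences (none here) and take |d_i|.
|d| = [1, 6, 3, 1, 4, 4]
Step 2: Midrank |d_i| (ties get averaged ranks).
ranks: |1|->1.5, |6|->6, |3|->3, |1|->1.5, |4|->4.5, |4|->4.5
Step 3: Attach original signs; sum ranks with positive sign and with negative sign.
W+ = 1.5 + 4.5 = 6
W- = 6 + 3 + 1.5 + 4.5 = 15
(Check: W+ + W- = 21 should equal n(n+1)/2 = 21.)
Step 4: Test statistic W = min(W+, W-) = 6.
Step 5: Ties in |d|, so use the tie-corrected normal approximation.
        E[W] = n(n+1)/4 = 6*7/4 = 10.5.
        Tie groups: |d|=1 (t=2), |d|=4 (t=2); sum(t^3 - t) = 12.
        Var[W] = n(n+1)(2n+1)/24 - sum(t^3-t)/48 = 546/24 - 12/48 = 22.5.
        z = (W - E[W]) / sqrt(Var[W]) = (6 - 10.5) / 4.7434 = -0.9487.
        Two-sided p = 2*Phi(z) = 0.342782.
Step 6: alpha = 0.1. fail to reject H0.

W+ = 6, W- = 15, W = min = 6, p = 0.342782, fail to reject H0.


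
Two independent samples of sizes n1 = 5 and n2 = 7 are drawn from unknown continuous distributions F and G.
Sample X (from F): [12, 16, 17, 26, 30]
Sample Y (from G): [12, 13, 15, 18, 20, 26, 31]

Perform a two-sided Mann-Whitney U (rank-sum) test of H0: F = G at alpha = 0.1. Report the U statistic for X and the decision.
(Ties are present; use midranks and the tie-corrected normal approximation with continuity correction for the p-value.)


Step 1: Combine and sort all 12 observations; assign midranks.
sorted (value, group): (12,X), (12,Y), (13,Y), (15,Y), (16,X), (17,X), (18,Y), (20,Y), (26,X), (26,Y), (30,X), (31,Y)
ranks: 12->1.5, 12->1.5, 13->3, 15->4, 16->5, 17->6, 18->7, 20->8, 26->9.5, 26->9.5, 30->11, 31->12
Step 2: Rank sum for X: R1 = 1.5 + 5 + 6 + 9.5 + 11 = 33.
Step 3: U_X = R1 - n1(n1+1)/2 = 33 - 5*6/2 = 33 - 15 = 18.
       U_Y = n1*n2 - U_X = 35 - 18 = 17.
Step 4: Ties are present, so use the tie-corrected normal approximation (with continuity correction) for the p-value.
Step 5: p-value = 1.000000; compare to alpha = 0.1. fail to reject H0.

U_X = 18, p = 1.000000, fail to reject H0 at alpha = 0.1.


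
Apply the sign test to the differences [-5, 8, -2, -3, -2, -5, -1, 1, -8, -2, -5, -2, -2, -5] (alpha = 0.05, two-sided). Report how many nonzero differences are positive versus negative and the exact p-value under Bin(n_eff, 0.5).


Step 1: Discard zero differences. Original n = 14; n_eff = number of nonzero differences = 14.
Nonzero differences (with sign): -5, +8, -2, -3, -2, -5, -1, +1, -8, -2, -5, -2, -2, -5
Step 2: Count signs: positive = 2, negative = 12.
Step 3: Under H0: P(positive) = 0.5, so the number of positives S ~ Bin(14, 0.5).
Step 4: Two-sided exact p-value = sum of Bin(14,0.5) probabilities at or below the observed probability = 0.012939.
Step 5: alpha = 0.05. reject H0.

n_eff = 14, pos = 2, neg = 12, p = 0.012939, reject H0.


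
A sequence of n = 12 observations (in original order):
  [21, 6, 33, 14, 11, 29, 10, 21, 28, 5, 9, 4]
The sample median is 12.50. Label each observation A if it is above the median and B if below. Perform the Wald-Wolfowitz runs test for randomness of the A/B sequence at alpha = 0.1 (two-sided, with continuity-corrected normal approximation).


Step 1: Compute median = 12.50; label A = above, B = below.
Labels in order: ABAABABAABBB  (n_A = 6, n_B = 6)
Step 2: Count runs R = 8.
Step 3: Under H0 (random ordering), E[R] = 2*n_A*n_B/(n_A+n_B) + 1 = 2*6*6/12 + 1 = 7.0000.
        Var[R] = 2*n_A*n_B*(2*n_A*n_B - n_A - n_B) / ((n_A+n_B)^2 * (n_A+n_B-1)) = 4320/1584 = 2.7273.
        SD[R] = 1.6514.
Step 4: Continuity-corrected z = (R - 0.5 - E[R]) / SD[R] = (8 - 0.5 - 7.0000) / 1.6514 = 0.3028.
Step 5: Two-sided p-value via normal approximation = 2*(1 - Phi(|z|)) = 0.762069.
Step 6: alpha = 0.1. fail to reject H0.

R = 8, z = 0.3028, p = 0.762069, fail to reject H0.


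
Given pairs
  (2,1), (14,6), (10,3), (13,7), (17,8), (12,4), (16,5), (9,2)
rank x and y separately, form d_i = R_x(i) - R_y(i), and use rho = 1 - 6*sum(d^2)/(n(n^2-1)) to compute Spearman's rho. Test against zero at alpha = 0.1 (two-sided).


Step 1: Rank x and y separately (midranks; no ties here).
rank(x): 2->1, 14->6, 10->3, 13->5, 17->8, 12->4, 16->7, 9->2
rank(y): 1->1, 6->6, 3->3, 7->7, 8->8, 4->4, 5->5, 2->2
Step 2: d_i = R_x(i) - R_y(i); compute d_i^2.
  (1-1)^2=0, (6-6)^2=0, (3-3)^2=0, (5-7)^2=4, (8-8)^2=0, (4-4)^2=0, (7-5)^2=4, (2-2)^2=0
sum(d^2) = 8.
Step 3: rho = 1 - 6*8 / (8*(8^2 - 1)) = 1 - 48/504 = 0.904762.
Step 4: Under H0, t = rho * sqrt((n-2)/(1-rho^2)) = 5.2034 ~ t(6).
Step 5: Two-sided p-value from the t-distribution with 6 df = 0.002008.
Step 6: alpha = 0.1. reject H0.

rho = 0.9048, p = 0.002008, reject H0 at alpha = 0.1.
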